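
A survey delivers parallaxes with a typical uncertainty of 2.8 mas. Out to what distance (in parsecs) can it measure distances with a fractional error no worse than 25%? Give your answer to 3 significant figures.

σ_d/d = σ_p/p, so the condition is σ_p/p ≤ 0.25, i.e. p ≥ σ_p/0.25.
p_min = 2.8/0.25 = 11.2 mas = 0.0112 arcsec.
d_max = 1/p_min = 1/0.0112 = 89.286 pc.

89.3 pc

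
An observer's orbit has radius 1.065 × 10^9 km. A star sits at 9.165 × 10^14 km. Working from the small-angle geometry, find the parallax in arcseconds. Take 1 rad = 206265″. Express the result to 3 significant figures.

0.240 arcsec

θ ≈ B/d = (1.065 × 10^9) / (9.165 × 10^14) = 1.1620 × 10^-6 rad.
In arcseconds: 1.1620 × 10^-6 × 206265 = 0.23968″.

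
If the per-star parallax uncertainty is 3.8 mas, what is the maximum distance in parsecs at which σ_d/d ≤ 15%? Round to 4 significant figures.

39.47 pc

σ_d/d = σ_p/p, so the condition is σ_p/p ≤ 0.15, i.e. p ≥ σ_p/0.15.
p_min = 3.8/0.15 = 25.333 mas = 0.025333 arcsec.
d_max = 1/p_min = 1/0.025333 = 39.474 pc.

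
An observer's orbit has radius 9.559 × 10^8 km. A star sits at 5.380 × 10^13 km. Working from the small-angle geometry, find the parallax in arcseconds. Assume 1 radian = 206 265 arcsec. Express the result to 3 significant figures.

3.66 arcsec

θ ≈ B/d = (9.559 × 10^8) / (5.380 × 10^13) = 1.7768 × 10^-5 rad.
In arcseconds: 1.7768 × 10^-5 × 206265 = 3.6649″.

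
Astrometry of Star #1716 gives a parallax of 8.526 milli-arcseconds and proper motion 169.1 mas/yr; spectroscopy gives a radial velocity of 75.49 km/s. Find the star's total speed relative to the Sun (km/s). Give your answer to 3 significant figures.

d = 1/p = 1/0.008526″ = 117.29 pc.
μ = 169.1 mas/yr = 0.1691 ″/yr.
v_t = 4.740 μ d = 4.740 × 0.1691 × 117.29 = 94.012 km/s.
v = √(v_r² + v_t²) = √(75.49² + 94.012²) = √14537 = 120.57 km/s.

121 km/s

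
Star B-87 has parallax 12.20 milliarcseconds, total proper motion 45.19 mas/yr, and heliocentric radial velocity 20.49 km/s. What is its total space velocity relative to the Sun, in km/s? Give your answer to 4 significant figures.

26.98 km/s

d = 1/p = 1/0.01220″ = 81.967 pc.
μ = 45.19 mas/yr = 0.04519 ″/yr.
v_t = 4.740 μ d = 4.740 × 0.04519 × 81.967 = 17.557 km/s.
v = √(v_r² + v_t²) = √(20.49² + 17.557²) = √728.088 = 26.983 km/s.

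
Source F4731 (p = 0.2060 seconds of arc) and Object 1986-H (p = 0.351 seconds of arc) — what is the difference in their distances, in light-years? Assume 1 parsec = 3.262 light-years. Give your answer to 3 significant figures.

6.54 ly

d_A = 1/0.2060″ = 4.8544 pc; d_B = 1/0.3510″ = 2.849 pc.
|d_B − d_A| = |2.849 − 4.8544| = 2.0054 pc = 2.0054 × 3.262 ly = 6.5416 ly.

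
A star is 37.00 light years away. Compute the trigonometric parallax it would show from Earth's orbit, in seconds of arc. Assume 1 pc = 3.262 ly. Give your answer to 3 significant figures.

0.0882 arcsec

d = 37.00 ly ÷ 3.262 = 11.343 pc.
p = 1/d = 1/11.343 = 0.08816 arcsec.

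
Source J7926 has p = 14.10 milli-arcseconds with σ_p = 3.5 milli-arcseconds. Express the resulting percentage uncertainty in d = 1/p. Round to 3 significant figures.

For d = 1/p, |σ_d/d| = |σ_p/p|.
σ_p/p = 3.5 / 14.10 = 0.24823 = 24.823%.

24.8%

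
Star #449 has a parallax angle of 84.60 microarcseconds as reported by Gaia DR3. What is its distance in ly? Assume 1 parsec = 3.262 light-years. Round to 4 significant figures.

p = 84.60 microarcseconds = 0.00008460 arcsec.
d = 1/p = 1/0.00008460 = 11820 pc.
In light-years: 11820 × 3.262 = 38557 ly.

38560 ly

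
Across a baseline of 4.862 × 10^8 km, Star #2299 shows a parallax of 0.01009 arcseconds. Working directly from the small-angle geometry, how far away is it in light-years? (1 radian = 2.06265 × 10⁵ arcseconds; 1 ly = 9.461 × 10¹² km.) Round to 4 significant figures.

θ = 0.01009″ = 0.01009/206265 = 4.8918 × 10^-8 rad.
d = B/θ = (4.862 × 10^8) / (4.8918 × 10^-8) = 9.9391 × 10^15 km = (9.9391 × 10^15) / (9.461 × 10^12) ly = 1050.5 ly.

1051 ly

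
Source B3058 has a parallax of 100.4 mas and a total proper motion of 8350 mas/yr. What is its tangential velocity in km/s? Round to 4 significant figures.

d = 1/p = 1/0.1004″ = 9.9602 pc.
μ = 8350 mas/yr = 8.35 ″/yr.
v_t = 4.74 × μ × d = 4.74 × 8.35 × 9.9602 = 394.21 km/s.

394.2 km/s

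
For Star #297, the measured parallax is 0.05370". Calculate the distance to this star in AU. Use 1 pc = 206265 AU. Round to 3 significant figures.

3.84 × 10^6 AU

d = 1/p = 1/0.05370 = 18.622 pc.
In AU: 18.622 × 206265 = 3.8411 × 10^6 AU.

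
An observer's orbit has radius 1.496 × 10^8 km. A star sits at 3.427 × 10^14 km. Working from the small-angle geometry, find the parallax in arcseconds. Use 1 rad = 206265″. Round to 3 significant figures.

0.0900 arcsec

θ ≈ B/d = (1.496 × 10^8) / (3.427 × 10^14) = 4.3653 × 10^-7 rad.
In arcseconds: 4.3653 × 10^-7 × 206265 = 0.090041″.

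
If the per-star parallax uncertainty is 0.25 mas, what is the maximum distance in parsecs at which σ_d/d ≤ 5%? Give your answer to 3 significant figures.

200 pc

σ_d/d = σ_p/p, so the condition is σ_p/p ≤ 0.05, i.e. p ≥ σ_p/0.05.
p_min = 0.25/0.05 = 5 mas = 0.005 arcsec.
d_max = 1/p_min = 1/0.005 = 200 pc.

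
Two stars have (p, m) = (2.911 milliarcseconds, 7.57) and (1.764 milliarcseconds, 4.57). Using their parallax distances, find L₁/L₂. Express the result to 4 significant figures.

d₁ = 1/p₁ = 1/0.002911″ = 343.52 pc; d₂ = 1/p₂ = 1/0.001764″ = 566.89 pc.
M₁ = m₁ − 5 log₁₀ d₁ + 5 = 7.57 − 12.6798 + 5 = -0.1098.
M₂ = 4.57 − 13.7675 + 5 = -4.1975.
L₁/L₂ = 10^(0.4(M₂ − M₁)) = 10^(0.4 × (-4.0877)) = 10^(-1.63508) = 0.02317.

L₁/L₂ = 0.02317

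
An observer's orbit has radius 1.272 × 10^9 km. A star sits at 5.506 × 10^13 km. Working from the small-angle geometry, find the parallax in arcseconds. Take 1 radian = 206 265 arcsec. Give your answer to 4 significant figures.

4.765 arcsec

θ ≈ B/d = (1.272 × 10^9) / (5.506 × 10^13) = 2.3102 × 10^-5 rad.
In arcseconds: 2.3102 × 10^-5 × 206265 = 4.7651″.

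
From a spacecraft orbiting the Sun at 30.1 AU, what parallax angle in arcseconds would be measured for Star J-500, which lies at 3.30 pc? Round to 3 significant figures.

9.12 arcsec

p (arcsec) = B (AU) / d (pc).
p = 30.1 / 3.30 = 9.1212 arcsec.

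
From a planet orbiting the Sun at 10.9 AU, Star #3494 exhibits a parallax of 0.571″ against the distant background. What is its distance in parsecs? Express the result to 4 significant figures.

With baseline B (in AU) and parallax p (in arcsec), d = B/p parsecs.
d = 10.9 / 0.571 = 19.089 pc.

19.09 pc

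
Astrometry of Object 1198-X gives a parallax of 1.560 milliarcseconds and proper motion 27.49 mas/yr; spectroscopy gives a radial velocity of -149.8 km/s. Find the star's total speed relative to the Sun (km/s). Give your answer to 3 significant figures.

d = 1/p = 1/0.001560″ = 641.03 pc.
μ = 27.49 mas/yr = 0.02749 ″/yr.
v_t = 4.740 μ d = 4.740 × 0.02749 × 641.03 = 83.528 km/s.
v = √(v_r² + v_t²) = √((-149.8)² + 83.528²) = √29417 = 171.51 km/s.

172 km/s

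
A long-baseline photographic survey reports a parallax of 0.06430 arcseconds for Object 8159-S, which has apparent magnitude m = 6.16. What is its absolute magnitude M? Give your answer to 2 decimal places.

d = 1/p = 1/0.06430″ = 15.552 pc.
m − M = 5 log₁₀(15.552) − 5 = 5.9589 − 5 = 0.9589.
M = m − (m − M) = 6.16 − 0.9589 = 5.20.

M = 5.20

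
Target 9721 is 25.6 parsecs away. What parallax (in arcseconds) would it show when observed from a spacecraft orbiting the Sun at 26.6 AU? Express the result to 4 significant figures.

p (arcsec) = B (AU) / d (pc).
p = 26.6 / 25.6 = 1.0391 arcsec.

1.039 arcsec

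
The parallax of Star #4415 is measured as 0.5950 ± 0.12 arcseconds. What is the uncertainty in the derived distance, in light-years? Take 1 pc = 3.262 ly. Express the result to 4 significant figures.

1.106 ly

d = 1/p, so σ_d = σ_p / p².
σ_d = 0.120 / (0.5950)² = 0.120 / 0.35403 = 0.33895 pc = 0.33895 × 3.262 ly = 1.1057 ly.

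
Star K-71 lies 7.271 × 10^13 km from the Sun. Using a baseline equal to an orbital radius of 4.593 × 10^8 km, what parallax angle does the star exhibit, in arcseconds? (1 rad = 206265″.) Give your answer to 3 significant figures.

1.30 arcsec

θ ≈ B/d = (4.593 × 10^8) / (7.271 × 10^13) = 6.3169 × 10^-6 rad.
In arcseconds: 6.3169 × 10^-6 × 206265 = 1.303″.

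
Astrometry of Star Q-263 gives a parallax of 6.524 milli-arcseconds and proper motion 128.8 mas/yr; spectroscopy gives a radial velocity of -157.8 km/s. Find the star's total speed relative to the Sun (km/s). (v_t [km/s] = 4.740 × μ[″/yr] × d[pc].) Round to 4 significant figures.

d = 1/p = 1/0.006524″ = 153.28 pc.
μ = 128.8 mas/yr = 0.1288 ″/yr.
v_t = 4.740 μ d = 4.740 × 0.1288 × 153.28 = 93.579 km/s.
v = √(v_r² + v_t²) = √((-157.8)² + 93.579²) = √33657.9 = 183.46 km/s.

183.5 km/s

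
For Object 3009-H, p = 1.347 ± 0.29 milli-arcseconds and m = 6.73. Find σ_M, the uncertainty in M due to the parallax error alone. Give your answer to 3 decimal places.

M = m − 5 log₁₀ d + 5 = m + 5 log₁₀ p + 5, so ∂M/∂p = 5/(p ln 10).
σ_M = (5/ln 10) · (σ_p/p) = 2.1715 × 0.29/1.347 = 2.1715 × 0.21529 = 0.4675.

σ_M = 0.468 mag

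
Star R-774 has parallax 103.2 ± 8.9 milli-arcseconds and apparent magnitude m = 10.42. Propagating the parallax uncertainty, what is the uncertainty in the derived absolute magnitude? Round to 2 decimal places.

M = m − 5 log₁₀ d + 5 = m + 5 log₁₀ p + 5, so ∂M/∂p = 5/(p ln 10).
σ_M = (5/ln 10) · (σ_p/p) = 2.1715 × 8.9/103.2 = 2.1715 × 0.08624 = 0.18727.

σ_M = 0.19 mag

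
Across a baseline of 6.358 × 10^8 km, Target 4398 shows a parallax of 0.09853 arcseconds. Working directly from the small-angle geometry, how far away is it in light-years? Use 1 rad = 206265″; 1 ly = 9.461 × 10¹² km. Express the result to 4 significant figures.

θ = 0.09853″ = 0.09853/206265 = 4.7769 × 10^-7 rad.
d = B/θ = (6.358 × 10^8) / (4.7769 × 10^-7) = 1.3310 × 10^15 km = (1.3310 × 10^15) / (9.461 × 10^12) ly = 140.68 ly.

140.7 ly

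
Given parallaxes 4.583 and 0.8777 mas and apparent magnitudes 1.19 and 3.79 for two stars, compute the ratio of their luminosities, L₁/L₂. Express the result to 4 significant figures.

L₁/L₂ = 0.4022

d₁ = 1/p₁ = 1/0.004583″ = 218.2 pc; d₂ = 1/p₂ = 1/0.0008777″ = 1139.3 pc.
M₁ = m₁ − 5 log₁₀ d₁ + 5 = 1.19 − 11.6943 + 5 = -5.5043.
M₂ = 3.79 − 15.2832 + 5 = -6.4932.
L₁/L₂ = 10^(0.4(M₂ − M₁)) = 10^(0.4 × (-0.9889)) = 10^(-0.39556) = 0.4022.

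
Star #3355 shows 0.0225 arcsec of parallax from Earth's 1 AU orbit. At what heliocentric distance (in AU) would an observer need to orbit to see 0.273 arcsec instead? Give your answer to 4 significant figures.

12.13 AU

Parallax scales linearly with baseline: p ∝ B, so B = p_target / p_Earth × 1 AU.
B = 0.273 / 0.0225 = 12.133 AU.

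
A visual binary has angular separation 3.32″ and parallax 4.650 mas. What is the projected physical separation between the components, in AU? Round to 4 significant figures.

714.0 AU

d = 1/p = 1/0.004650″ = 215.05 pc.
At distance d (pc), an angle of θ arcsec spans θ·d AU: s = 3.32 × 215.05 = 713.97 AU.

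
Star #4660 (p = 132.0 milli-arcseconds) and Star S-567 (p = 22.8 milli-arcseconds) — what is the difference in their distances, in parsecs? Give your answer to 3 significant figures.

36.3 pc

d_A = 1/0.1320″ = 7.5758 pc; d_B = 1/0.02280″ = 43.86 pc.
|d_B − d_A| = |43.86 − 7.5758| = 36.284 pc.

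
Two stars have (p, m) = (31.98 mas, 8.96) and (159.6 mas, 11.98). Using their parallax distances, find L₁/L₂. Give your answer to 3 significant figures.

d₁ = 1/p₁ = 1/0.03198″ = 31.27 pc; d₂ = 1/p₂ = 1/0.1596″ = 6.2657 pc.
M₁ = m₁ − 5 log₁₀ d₁ + 5 = 8.96 − 7.4756 + 5 = 6.4844.
M₂ = 11.98 − 3.9848 + 5 = 12.9952.
L₁/L₂ = 10^(0.4(M₂ − M₁)) = 10^(0.4 × 6.5108) = 10^2.60432 = 402.09.

L₁/L₂ = 402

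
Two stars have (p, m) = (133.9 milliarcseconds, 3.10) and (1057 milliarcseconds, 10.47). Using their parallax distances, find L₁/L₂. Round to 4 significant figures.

d₁ = 1/p₁ = 1/0.1339″ = 7.4683 pc; d₂ = 1/p₂ = 1/1.057″ = 0.94607 pc.
M₁ = m₁ − 5 log₁₀ d₁ + 5 = 3.10 − 4.3661 + 5 = 3.7339.
M₂ = 10.47 − (-0.1204) + 5 = 15.5904.
L₁/L₂ = 10^(0.4(M₂ − M₁)) = 10^(0.4 × 11.8565) = 10^4.74260 = 55284.

L₁/L₂ = 55280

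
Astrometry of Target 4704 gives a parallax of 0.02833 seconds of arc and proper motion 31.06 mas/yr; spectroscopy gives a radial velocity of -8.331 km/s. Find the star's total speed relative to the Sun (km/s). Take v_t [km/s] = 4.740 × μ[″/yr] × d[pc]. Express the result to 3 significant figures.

d = 1/p = 1/0.02833″ = 35.298 pc.
μ = 31.06 mas/yr = 0.03106 ″/yr.
v_t = 4.740 μ d = 4.740 × 0.03106 × 35.298 = 5.1967 km/s.
v = √(v_r² + v_t²) = √((-8.331)² + 5.1967²) = √96.4113 = 9.8189 km/s.

9.82 km/s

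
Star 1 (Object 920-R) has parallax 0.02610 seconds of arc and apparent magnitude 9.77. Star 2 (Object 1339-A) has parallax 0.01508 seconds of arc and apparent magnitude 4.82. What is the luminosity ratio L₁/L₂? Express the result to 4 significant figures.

d₁ = 1/p₁ = 1/0.02610″ = 38.314 pc; d₂ = 1/p₂ = 1/0.01508″ = 66.313 pc.
M₁ = m₁ − 5 log₁₀ d₁ + 5 = 9.77 − 7.9168 + 5 = 6.8532.
M₂ = 4.82 − 9.1080 + 5 = 0.7120.
L₁/L₂ = 10^(0.4(M₂ − M₁)) = 10^(0.4 × (-6.1412)) = 10^(-2.45648) = 0.0034956.

L₁/L₂ = 0.003496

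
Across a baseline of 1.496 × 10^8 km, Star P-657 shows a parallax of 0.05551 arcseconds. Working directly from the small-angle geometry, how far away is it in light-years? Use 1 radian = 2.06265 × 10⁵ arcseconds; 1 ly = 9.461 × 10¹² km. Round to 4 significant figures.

58.76 ly

θ = 0.05551″ = 0.05551/206265 = 2.6912 × 10^-7 rad.
d = B/θ = (1.496 × 10^8) / (2.6912 × 10^-7) = 5.5589 × 10^14 km = (5.5589 × 10^14) / (9.461 × 10^12) ly = 58.756 ly.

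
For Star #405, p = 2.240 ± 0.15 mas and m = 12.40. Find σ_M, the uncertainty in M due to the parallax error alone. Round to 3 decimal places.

M = m − 5 log₁₀ d + 5 = m + 5 log₁₀ p + 5, so ∂M/∂p = 5/(p ln 10).
σ_M = (5/ln 10) · (σ_p/p) = 2.1715 × 0.15/2.240 = 2.1715 × 0.066964 = 0.14541.

σ_M = 0.145 mag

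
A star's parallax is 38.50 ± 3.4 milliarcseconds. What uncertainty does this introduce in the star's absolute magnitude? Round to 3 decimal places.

σ_M = 0.192 mag

M = m − 5 log₁₀ d + 5 = m + 5 log₁₀ p + 5, so ∂M/∂p = 5/(p ln 10).
σ_M = (5/ln 10) · (σ_p/p) = 2.1715 × 3.4/38.50 = 2.1715 × 0.088312 = 0.19177.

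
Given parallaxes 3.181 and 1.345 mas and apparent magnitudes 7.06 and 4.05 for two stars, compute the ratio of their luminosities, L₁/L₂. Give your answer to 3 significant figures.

L₁/L₂ = 0.0112

d₁ = 1/p₁ = 1/0.003181″ = 314.37 pc; d₂ = 1/p₂ = 1/0.001345″ = 743.49 pc.
M₁ = m₁ − 5 log₁₀ d₁ + 5 = 7.06 − 12.4872 + 5 = -0.4272.
M₂ = 4.05 − 14.3564 + 5 = -5.3064.
L₁/L₂ = 10^(0.4(M₂ − M₁)) = 10^(0.4 × (-4.8792)) = 10^(-1.95168) = 0.011177.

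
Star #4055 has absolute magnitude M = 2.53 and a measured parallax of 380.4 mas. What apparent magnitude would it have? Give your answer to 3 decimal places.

m = -0.371

d = 1/p = 1/0.3804″ = 2.6288 pc.
m − M = 5 log₁₀ d − 5 = 5 log₁₀(2.6288) − 5 = 2.0988 − 5 = -2.9012.
m = M + (m − M) = 2.53 + (-2.9012) = -0.371.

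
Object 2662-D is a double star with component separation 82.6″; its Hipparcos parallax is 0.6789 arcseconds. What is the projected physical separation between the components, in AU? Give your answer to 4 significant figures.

d = 1/p = 1/0.6789″ = 1.473 pc.
At distance d (pc), an angle of θ arcsec spans θ·d AU: s = 82.6 × 1.473 = 121.67 AU.

121.7 AU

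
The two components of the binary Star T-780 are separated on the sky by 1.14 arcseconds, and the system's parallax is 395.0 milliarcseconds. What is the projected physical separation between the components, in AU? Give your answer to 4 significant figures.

d = 1/p = 1/0.3950″ = 2.5316 pc.
At distance d (pc), an angle of θ arcsec spans θ·d AU: s = 1.14 × 2.5316 = 2.886 AU.

2.886 AU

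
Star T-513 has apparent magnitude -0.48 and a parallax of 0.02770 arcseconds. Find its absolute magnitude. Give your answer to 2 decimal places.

d = 1/p = 1/0.02770″ = 36.101 pc.
m − M = 5 log₁₀(36.101) − 5 = 7.7876 − 5 = 2.7876.
M = m − (m − M) = -0.48 − 2.7876 = -3.27.

M = -3.27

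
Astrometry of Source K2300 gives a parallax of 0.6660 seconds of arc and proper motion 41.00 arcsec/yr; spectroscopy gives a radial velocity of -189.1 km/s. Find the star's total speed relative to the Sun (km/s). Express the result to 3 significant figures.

348 km/s

d = 1/p = 1/0.6660″ = 1.5015 pc.
v_t = 4.740 μ d = 4.740 × 41.00 × 1.5015 = 291.8 km/s.
v = √(v_r² + v_t²) = √((-189.1)² + 291.8²) = √120906 = 347.72 km/s.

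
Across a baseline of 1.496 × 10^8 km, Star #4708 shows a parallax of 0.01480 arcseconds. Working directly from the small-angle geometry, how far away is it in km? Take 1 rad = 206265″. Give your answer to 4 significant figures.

2.085 × 10^15 km

θ = 0.01480″ = 0.01480/206265 = 7.1752 × 10^-8 rad.
d = B/θ = (1.496 × 10^8) / (7.1752 × 10^-8) = 2.0850 × 10^15 km.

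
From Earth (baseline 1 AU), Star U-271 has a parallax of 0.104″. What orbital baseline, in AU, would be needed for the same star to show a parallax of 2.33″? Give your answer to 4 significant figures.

Parallax scales linearly with baseline: p ∝ B, so B = p_target / p_Earth × 1 AU.
B = 2.33 / 0.104 = 22.404 AU.

22.40 AU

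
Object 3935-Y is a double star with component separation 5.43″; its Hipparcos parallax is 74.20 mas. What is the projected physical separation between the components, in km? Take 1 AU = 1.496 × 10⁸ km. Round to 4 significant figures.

1.095 × 10^10 km

d = 1/p = 1/0.07420″ = 13.477 pc.
At distance d (pc), an angle of θ arcsec spans θ·d AU: s = 5.43 × 13.477 = 73.18 AU.
= 73.18 × 1.496 × 10⁸ km = 1.0948 × 10^10 km.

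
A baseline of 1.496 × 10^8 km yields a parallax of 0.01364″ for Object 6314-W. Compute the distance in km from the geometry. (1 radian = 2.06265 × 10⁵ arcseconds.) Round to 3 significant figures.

θ = 0.01364″ = 0.01364/206265 = 6.6129 × 10^-8 rad.
d = B/θ = (1.496 × 10^8) / (6.6129 × 10^-8) = 2.2622 × 10^15 km.

2.26 × 10^15 km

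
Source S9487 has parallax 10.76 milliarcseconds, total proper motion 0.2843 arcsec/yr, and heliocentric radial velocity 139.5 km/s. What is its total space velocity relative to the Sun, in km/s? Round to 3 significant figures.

187 km/s

d = 1/p = 1/0.01076″ = 92.937 pc.
v_t = 4.740 μ d = 4.740 × 0.2843 × 92.937 = 125.24 km/s.
v = √(v_r² + v_t²) = √(139.5² + 125.24²) = √35145.3 = 187.47 km/s.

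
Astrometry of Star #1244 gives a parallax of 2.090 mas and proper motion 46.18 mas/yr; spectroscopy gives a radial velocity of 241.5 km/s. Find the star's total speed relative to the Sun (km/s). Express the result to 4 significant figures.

d = 1/p = 1/0.002090″ = 478.47 pc.
μ = 46.18 mas/yr = 0.04618 ″/yr.
v_t = 4.740 μ d = 4.740 × 0.04618 × 478.47 = 104.73 km/s.
v = √(v_r² + v_t²) = √(241.5² + 104.73²) = √69290.6 = 263.23 km/s.

263.2 km/s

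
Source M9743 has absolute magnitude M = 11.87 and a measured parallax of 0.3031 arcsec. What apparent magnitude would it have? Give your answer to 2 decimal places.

d = 1/p = 1/0.3031″ = 3.2992 pc.
m − M = 5 log₁₀ d − 5 = 5 log₁₀(3.2992) − 5 = 2.5920 − 5 = -2.4080.
m = M + (m − M) = 11.87 + (-2.4080) = 9.46.

m = 9.46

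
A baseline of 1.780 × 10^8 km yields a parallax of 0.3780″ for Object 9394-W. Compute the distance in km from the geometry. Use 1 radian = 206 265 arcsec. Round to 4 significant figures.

θ = 0.3780″ = 0.3780/206265 = 1.8326 × 10^-6 rad.
d = B/θ = (1.780 × 10^8) / (1.8326 × 10^-6) = 9.7130 × 10^13 km.

9.713 × 10^13 km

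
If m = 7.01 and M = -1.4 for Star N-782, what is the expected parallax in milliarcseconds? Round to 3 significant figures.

2.08 mas

m − M = 7.01 − (-1.4) = 8.41.
d = 10^((m−M)/5 + 1) = 10^2.682 = 480.84 pc.
p = 1/d = 1/480.84 = 0.0020797 arcsec = 2.0797 mas.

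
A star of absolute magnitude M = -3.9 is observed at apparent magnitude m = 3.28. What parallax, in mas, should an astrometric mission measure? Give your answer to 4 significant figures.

3.664 mas

m − M = 3.28 − (-3.9) = 7.18.
d = 10^((m−M)/5 + 1) = 10^2.436 = 272.9 pc.
p = 1/d = 1/272.9 = 0.0036643 arcsec = 3.6643 mas.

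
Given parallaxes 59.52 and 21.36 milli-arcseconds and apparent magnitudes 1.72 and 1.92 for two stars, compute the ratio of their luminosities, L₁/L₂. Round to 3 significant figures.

d₁ = 1/p₁ = 1/0.05952″ = 16.801 pc; d₂ = 1/p₂ = 1/0.02136″ = 46.816 pc.
M₁ = m₁ − 5 log₁₀ d₁ + 5 = 1.72 − 6.1267 + 5 = 0.5933.
M₂ = 1.92 − 8.3520 + 5 = -1.4320.
L₁/L₂ = 10^(0.4(M₂ − M₁)) = 10^(0.4 × (-2.0253)) = 10^(-0.81012) = 0.15484.

L₁/L₂ = 0.155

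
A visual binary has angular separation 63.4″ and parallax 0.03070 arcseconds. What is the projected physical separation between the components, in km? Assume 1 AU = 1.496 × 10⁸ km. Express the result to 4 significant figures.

3.089 × 10^11 km

d = 1/p = 1/0.03070″ = 32.573 pc.
At distance d (pc), an angle of θ arcsec spans θ·d AU: s = 63.4 × 32.573 = 2065.1 AU.
= 2065.1 × 1.496 × 10⁸ km = 3.0894 × 10^11 km.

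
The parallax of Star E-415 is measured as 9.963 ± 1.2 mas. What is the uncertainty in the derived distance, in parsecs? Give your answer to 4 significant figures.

12.09 pc

d = 1/p, so σ_d = σ_p / p².
σ_d = 0.00120 / (0.009963)² = 0.00120 / 0.000099261 = 12.089 pc.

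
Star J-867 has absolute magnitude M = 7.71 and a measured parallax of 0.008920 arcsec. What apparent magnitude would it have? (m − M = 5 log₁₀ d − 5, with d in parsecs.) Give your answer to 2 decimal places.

m = 12.96

d = 1/p = 1/0.008920″ = 112.11 pc.
m − M = 5 log₁₀ d − 5 = 5 log₁₀(112.11) − 5 = 10.2482 − 5 = 5.2482.
m = M + (m − M) = 7.71 + 5.2482 = 12.96.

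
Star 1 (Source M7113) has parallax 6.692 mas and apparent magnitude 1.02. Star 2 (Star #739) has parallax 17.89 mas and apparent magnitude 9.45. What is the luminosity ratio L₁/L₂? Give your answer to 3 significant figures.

L₁/L₂ = 16800

d₁ = 1/p₁ = 1/0.006692″ = 149.43 pc; d₂ = 1/p₂ = 1/0.01789″ = 55.897 pc.
M₁ = m₁ − 5 log₁₀ d₁ + 5 = 1.02 − 10.8722 + 5 = -4.8522.
M₂ = 9.45 − 8.7369 + 5 = 5.7131.
L₁/L₂ = 10^(0.4(M₂ − M₁)) = 10^(0.4 × 10.5653) = 10^4.22612 = 16831.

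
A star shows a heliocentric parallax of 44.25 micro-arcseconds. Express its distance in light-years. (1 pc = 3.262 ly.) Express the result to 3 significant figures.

73700 light years

p = 44.25 micro-arcseconds = 0.00004425 arcsec.
d = 1/p = 1/0.00004425 = 22599 pc.
In light-years: 22599 × 3.262 = 73718 ly.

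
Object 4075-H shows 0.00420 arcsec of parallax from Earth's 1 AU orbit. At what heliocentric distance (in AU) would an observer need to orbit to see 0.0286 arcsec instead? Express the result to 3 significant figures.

6.81 AU

Parallax scales linearly with baseline: p ∝ B, so B = p_target / p_Earth × 1 AU.
B = 0.0286 / 0.00420 = 6.8095 AU.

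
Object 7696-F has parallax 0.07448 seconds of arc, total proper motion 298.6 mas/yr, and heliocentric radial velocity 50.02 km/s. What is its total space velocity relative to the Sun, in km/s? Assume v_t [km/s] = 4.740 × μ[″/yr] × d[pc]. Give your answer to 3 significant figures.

d = 1/p = 1/0.07448″ = 13.426 pc.
μ = 298.6 mas/yr = 0.2986 ″/yr.
v_t = 4.740 μ d = 4.740 × 0.2986 × 13.426 = 19.003 km/s.
v = √(v_r² + v_t²) = √(50.02² + 19.003²) = √2863.11 = 53.508 km/s.

53.5 km/s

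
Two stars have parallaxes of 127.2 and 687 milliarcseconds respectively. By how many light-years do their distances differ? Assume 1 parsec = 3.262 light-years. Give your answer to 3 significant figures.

d_A = 1/0.1272″ = 7.8616 pc; d_B = 1/0.6870″ = 1.4556 pc.
|d_B − d_A| = |1.4556 − 7.8616| = 6.406 pc = 6.406 × 3.262 ly = 20.896 ly.

20.9 ly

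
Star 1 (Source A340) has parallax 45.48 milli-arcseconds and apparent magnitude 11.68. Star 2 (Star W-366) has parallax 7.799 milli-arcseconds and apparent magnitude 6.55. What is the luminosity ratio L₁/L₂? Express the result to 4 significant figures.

L₁/L₂ = 0.0002609

d₁ = 1/p₁ = 1/0.04548″ = 21.988 pc; d₂ = 1/p₂ = 1/0.007799″ = 128.22 pc.
M₁ = m₁ − 5 log₁₀ d₁ + 5 = 11.68 − 6.7109 + 5 = 9.9691.
M₂ = 6.55 − 10.5398 + 5 = 1.0102.
L₁/L₂ = 10^(0.4(M₂ − M₁)) = 10^(0.4 × (-8.9589)) = 10^(-3.58356) = 0.00026088.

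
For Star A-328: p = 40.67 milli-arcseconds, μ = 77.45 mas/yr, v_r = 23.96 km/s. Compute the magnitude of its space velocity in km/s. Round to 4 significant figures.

25.60 km/s

d = 1/p = 1/0.04067″ = 24.588 pc.
μ = 77.45 mas/yr = 0.07745 ″/yr.
v_t = 4.740 μ d = 4.740 × 0.07745 × 24.588 = 9.0266 km/s.
v = √(v_r² + v_t²) = √(23.96² + 9.0266²) = √655.561 = 25.604 km/s.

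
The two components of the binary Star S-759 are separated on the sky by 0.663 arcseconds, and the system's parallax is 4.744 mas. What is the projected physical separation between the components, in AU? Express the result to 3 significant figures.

140 AU

d = 1/p = 1/0.004744″ = 210.79 pc.
At distance d (pc), an angle of θ arcsec spans θ·d AU: s = 0.663 × 210.79 = 139.75 AU.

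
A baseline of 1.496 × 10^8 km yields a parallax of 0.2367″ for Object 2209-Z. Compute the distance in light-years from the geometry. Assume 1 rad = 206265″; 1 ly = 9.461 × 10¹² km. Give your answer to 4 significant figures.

13.78 ly

θ = 0.2367″ = 0.2367/206265 = 1.1476 × 10^-6 rad.
d = B/θ = (1.496 × 10^8) / (1.1476 × 10^-6) = 1.3036 × 10^14 km = (1.3036 × 10^14) / (9.461 × 10^12) ly = 13.779 ly.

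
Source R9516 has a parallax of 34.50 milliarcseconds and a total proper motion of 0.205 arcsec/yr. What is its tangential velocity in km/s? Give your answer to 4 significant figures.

d = 1/p = 1/0.03450″ = 28.986 pc.
v_t = 4.74 × μ × d = 4.74 × 0.205 × 28.986 = 28.166 km/s.

28.17 km/s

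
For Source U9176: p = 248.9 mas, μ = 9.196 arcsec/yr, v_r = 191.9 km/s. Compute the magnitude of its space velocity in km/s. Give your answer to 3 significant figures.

d = 1/p = 1/0.2489″ = 4.0177 pc.
v_t = 4.740 μ d = 4.740 × 9.196 × 4.0177 = 175.13 km/s.
v = √(v_r² + v_t²) = √(191.9² + 175.13²) = √67496.1 = 259.8 km/s.

260 km/s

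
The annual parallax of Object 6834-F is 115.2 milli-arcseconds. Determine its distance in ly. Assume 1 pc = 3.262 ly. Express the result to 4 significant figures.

p = 115.2 milli-arcseconds = 0.1152 arcsec.
d = 1/p = 1/0.1152 = 8.6806 pc.
In light-years: 8.6806 × 3.262 = 28.316 ly.

28.32 ly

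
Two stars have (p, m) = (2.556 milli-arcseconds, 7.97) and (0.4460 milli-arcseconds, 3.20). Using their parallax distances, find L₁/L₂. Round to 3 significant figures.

d₁ = 1/p₁ = 1/0.002556″ = 391.24 pc; d₂ = 1/p₂ = 1/0.0004460″ = 2242.2 pc.
M₁ = m₁ − 5 log₁₀ d₁ + 5 = 7.97 − 12.9622 + 5 = 0.0078.
M₂ = 3.20 − 16.7534 + 5 = -8.5534.
L₁/L₂ = 10^(0.4(M₂ − M₁)) = 10^(0.4 × (-8.5612)) = 10^(-3.42448) = 0.00037629.

L₁/L₂ = 0.000376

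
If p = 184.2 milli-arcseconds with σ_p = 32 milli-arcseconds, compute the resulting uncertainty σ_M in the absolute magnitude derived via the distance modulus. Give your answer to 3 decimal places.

σ_M = 0.377 mag

M = m − 5 log₁₀ d + 5 = m + 5 log₁₀ p + 5, so ∂M/∂p = 5/(p ln 10).
σ_M = (5/ln 10) · (σ_p/p) = 2.1715 × 32/184.2 = 2.1715 × 0.17372 = 0.37723.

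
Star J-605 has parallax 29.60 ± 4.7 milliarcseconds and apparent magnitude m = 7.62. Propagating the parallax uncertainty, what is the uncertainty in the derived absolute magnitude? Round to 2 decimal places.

σ_M = 0.34 mag

M = m − 5 log₁₀ d + 5 = m + 5 log₁₀ p + 5, so ∂M/∂p = 5/(p ln 10).
σ_M = (5/ln 10) · (σ_p/p) = 2.1715 × 4.7/29.60 = 2.1715 × 0.15878 = 0.34479.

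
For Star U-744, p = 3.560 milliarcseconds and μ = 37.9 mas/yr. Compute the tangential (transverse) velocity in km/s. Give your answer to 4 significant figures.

50.46 km/s

d = 1/p = 1/0.003560″ = 280.9 pc.
μ = 37.9 mas/yr = 0.0379 ″/yr.
v_t = 4.74 × μ × d = 4.74 × 0.0379 × 280.9 = 50.463 km/s.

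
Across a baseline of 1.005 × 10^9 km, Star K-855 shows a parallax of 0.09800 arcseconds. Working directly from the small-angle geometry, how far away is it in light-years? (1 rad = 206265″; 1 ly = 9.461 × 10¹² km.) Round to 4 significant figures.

223.6 ly

θ = 0.09800″ = 0.09800/206265 = 4.7512 × 10^-7 rad.
d = B/θ = (1.005 × 10^9) / (4.7512 × 10^-7) = 2.1153 × 10^15 km = (2.1153 × 10^15) / (9.461 × 10^12) ly = 223.58 ly.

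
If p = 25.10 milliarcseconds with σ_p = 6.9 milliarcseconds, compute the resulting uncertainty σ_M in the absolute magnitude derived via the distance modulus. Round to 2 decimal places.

M = m − 5 log₁₀ d + 5 = m + 5 log₁₀ p + 5, so ∂M/∂p = 5/(p ln 10).
σ_M = (5/ln 10) · (σ_p/p) = 2.1715 × 6.9/25.10 = 2.1715 × 0.2749 = 0.59695.

σ_M = 0.60 mag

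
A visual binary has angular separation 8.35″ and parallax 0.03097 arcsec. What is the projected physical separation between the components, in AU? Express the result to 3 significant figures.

270 AU

d = 1/p = 1/0.03097″ = 32.289 pc.
At distance d (pc), an angle of θ arcsec spans θ·d AU: s = 8.35 × 32.289 = 269.61 AU.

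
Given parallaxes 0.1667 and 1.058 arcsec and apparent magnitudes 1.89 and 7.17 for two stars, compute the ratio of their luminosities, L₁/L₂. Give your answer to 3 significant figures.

d₁ = 1/p₁ = 1/0.1667″ = 5.9988 pc; d₂ = 1/p₂ = 1/1.058″ = 0.94518 pc.
M₁ = m₁ − 5 log₁₀ d₁ + 5 = 1.89 − 3.8903 + 5 = 2.9997.
M₂ = 7.17 − (-0.1224) + 5 = 12.2924.
L₁/L₂ = 10^(0.4(M₂ − M₁)) = 10^(0.4 × 9.2927) = 10^3.71708 = 5212.9.

L₁/L₂ = 5210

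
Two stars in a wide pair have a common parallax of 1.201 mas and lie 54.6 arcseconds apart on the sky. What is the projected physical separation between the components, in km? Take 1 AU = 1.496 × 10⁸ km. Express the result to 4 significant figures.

6.801 × 10^12 km

d = 1/p = 1/0.001201″ = 832.64 pc.
At distance d (pc), an angle of θ arcsec spans θ·d AU: s = 54.6 × 832.64 = 45462 AU.
= 45462 × 1.496 × 10⁸ km = 6.8011 × 10^12 km.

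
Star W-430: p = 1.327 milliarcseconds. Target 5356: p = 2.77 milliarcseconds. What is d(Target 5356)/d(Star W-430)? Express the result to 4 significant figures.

Since d = 1/p, d_B/d_A = p_A/p_B.
= 1.327 / 2.77 = 0.47906.

0.4791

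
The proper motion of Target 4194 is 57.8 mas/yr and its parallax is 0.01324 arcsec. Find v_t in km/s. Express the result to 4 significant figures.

d = 1/p = 1/0.01324″ = 75.529 pc.
μ = 57.8 mas/yr = 0.0578 ″/yr.
v_t = 4.74 × μ × d = 4.74 × 0.0578 × 75.529 = 20.693 km/s.

20.69 km/s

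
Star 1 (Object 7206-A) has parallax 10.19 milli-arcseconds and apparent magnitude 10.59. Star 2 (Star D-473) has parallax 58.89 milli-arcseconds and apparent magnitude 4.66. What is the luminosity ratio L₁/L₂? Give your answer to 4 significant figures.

L₁/L₂ = 0.1418

d₁ = 1/p₁ = 1/0.01019″ = 98.135 pc; d₂ = 1/p₂ = 1/0.05889″ = 16.981 pc.
M₁ = m₁ − 5 log₁₀ d₁ + 5 = 10.59 − 9.9591 + 5 = 5.6309.
M₂ = 4.66 − 6.1498 + 5 = 3.5102.
L₁/L₂ = 10^(0.4(M₂ − M₁)) = 10^(0.4 × (-2.1207)) = 10^(-0.84828) = 0.14181.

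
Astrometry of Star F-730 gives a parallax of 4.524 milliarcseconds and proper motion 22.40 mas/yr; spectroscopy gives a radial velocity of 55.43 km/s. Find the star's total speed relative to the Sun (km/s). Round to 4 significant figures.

d = 1/p = 1/0.004524″ = 221.04 pc.
μ = 22.40 mas/yr = 0.02240 ″/yr.
v_t = 4.740 μ d = 4.740 × 0.02240 × 221.04 = 23.469 km/s.
v = √(v_r² + v_t²) = √(55.43² + 23.469²) = √3623.28 = 60.194 km/s.

60.19 km/s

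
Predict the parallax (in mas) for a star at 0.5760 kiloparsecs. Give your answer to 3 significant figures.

1.74 mas

d = 0.5760 kpc = 576 pc.
p = 1/d = 1/576 = 0.0017361 arcsec.
= 0.0017361 × 1000 = 1.7361 mas.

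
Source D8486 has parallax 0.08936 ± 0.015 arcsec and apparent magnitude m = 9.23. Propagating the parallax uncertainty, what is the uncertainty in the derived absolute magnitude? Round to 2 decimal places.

σ_M = 0.36 mag

M = m − 5 log₁₀ d + 5 = m + 5 log₁₀ p + 5, so ∂M/∂p = 5/(p ln 10).
σ_M = (5/ln 10) · (σ_p/p) = 2.1715 × 0.015/0.08936 = 2.1715 × 0.16786 = 0.36451.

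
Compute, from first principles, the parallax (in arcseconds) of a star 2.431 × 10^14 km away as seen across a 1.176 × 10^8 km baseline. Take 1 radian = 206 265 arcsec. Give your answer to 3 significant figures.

0.0998 arcsec

θ ≈ B/d = (1.176 × 10^8) / (2.431 × 10^14) = 4.8375 × 10^-7 rad.
In arcseconds: 4.8375 × 10^-7 × 206265 = 0.099781″.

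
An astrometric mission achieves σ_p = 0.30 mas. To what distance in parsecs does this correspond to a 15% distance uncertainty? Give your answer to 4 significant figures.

500.0 pc

σ_d/d = σ_p/p, so the condition is σ_p/p ≤ 0.15, i.e. p ≥ σ_p/0.15.
p_min = 0.30/0.15 = 2 mas = 0.002 arcsec.
d_max = 1/p_min = 1/0.002 = 500 pc.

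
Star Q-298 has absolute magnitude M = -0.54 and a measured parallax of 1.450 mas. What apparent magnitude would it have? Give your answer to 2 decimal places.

m = 8.65

d = 1/p = 1/0.001450″ = 689.66 pc.
m − M = 5 log₁₀ d − 5 = 5 log₁₀(689.66) − 5 = 14.1932 − 5 = 9.1932.
m = M + (m − M) = -0.54 + 9.1932 = 8.65.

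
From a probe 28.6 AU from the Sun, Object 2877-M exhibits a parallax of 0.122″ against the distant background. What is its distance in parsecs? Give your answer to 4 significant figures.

With baseline B (in AU) and parallax p (in arcsec), d = B/p parsecs.
d = 28.6 / 0.122 = 234.43 pc.

234.4 pc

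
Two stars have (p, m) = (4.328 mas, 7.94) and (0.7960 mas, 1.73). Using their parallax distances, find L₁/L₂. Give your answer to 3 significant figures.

d₁ = 1/p₁ = 1/0.004328″ = 231.05 pc; d₂ = 1/p₂ = 1/0.0007960″ = 1256.3 pc.
M₁ = m₁ − 5 log₁₀ d₁ + 5 = 7.94 − 11.8185 + 5 = 1.1215.
M₂ = 1.73 − 15.4955 + 5 = -8.7655.
L₁/L₂ = 10^(0.4(M₂ − M₁)) = 10^(0.4 × (-9.8870)) = 10^(-3.95480) = 0.00011097.

L₁/L₂ = 0.000111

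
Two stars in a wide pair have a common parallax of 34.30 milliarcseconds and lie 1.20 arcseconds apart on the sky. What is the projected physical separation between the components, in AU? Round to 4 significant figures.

34.99 AU

d = 1/p = 1/0.03430″ = 29.155 pc.
At distance d (pc), an angle of θ arcsec spans θ·d AU: s = 1.20 × 29.155 = 34.986 AU.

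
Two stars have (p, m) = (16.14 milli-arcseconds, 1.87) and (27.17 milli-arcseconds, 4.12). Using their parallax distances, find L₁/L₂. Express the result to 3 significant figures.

d₁ = 1/p₁ = 1/0.01614″ = 61.958 pc; d₂ = 1/p₂ = 1/0.02717″ = 36.805 pc.
M₁ = m₁ − 5 log₁₀ d₁ + 5 = 1.87 − 8.9605 + 5 = -2.0905.
M₂ = 4.12 − 7.8295 + 5 = 1.2905.
L₁/L₂ = 10^(0.4(M₂ − M₁)) = 10^(0.4 × 3.3810) = 10^1.35240 = 22.511.

L₁/L₂ = 22.5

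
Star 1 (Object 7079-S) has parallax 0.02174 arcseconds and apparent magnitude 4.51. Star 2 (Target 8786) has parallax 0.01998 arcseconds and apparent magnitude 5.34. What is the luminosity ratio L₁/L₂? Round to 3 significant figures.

d₁ = 1/p₁ = 1/0.02174″ = 45.998 pc; d₂ = 1/p₂ = 1/0.01998″ = 50.05 pc.
M₁ = m₁ − 5 log₁₀ d₁ + 5 = 4.51 − 8.3137 + 5 = 1.1963.
M₂ = 5.34 − 8.4970 + 5 = 1.8430.
L₁/L₂ = 10^(0.4(M₂ − M₁)) = 10^(0.4 × 0.6467) = 10^0.25868 = 1.8142.

L₁/L₂ = 1.81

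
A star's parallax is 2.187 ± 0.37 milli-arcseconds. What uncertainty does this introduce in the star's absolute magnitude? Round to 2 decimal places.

σ_M = 0.37 mag

M = m − 5 log₁₀ d + 5 = m + 5 log₁₀ p + 5, so ∂M/∂p = 5/(p ln 10).
σ_M = (5/ln 10) · (σ_p/p) = 2.1715 × 0.37/2.187 = 2.1715 × 0.16918 = 0.36737.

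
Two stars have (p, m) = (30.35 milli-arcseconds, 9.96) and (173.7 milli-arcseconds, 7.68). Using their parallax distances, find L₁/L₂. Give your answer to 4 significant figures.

d₁ = 1/p₁ = 1/0.03035″ = 32.949 pc; d₂ = 1/p₂ = 1/0.1737″ = 5.7571 pc.
M₁ = m₁ − 5 log₁₀ d₁ + 5 = 9.96 − 7.5892 + 5 = 7.3708.
M₂ = 7.68 − 3.8010 + 5 = 8.8790.
L₁/L₂ = 10^(0.4(M₂ − M₁)) = 10^(0.4 × 1.5082) = 10^0.60328 = 4.0113.

L₁/L₂ = 4.011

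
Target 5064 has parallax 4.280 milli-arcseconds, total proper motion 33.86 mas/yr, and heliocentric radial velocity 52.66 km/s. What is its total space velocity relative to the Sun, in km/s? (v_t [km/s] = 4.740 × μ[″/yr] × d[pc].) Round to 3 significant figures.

d = 1/p = 1/0.004280″ = 233.64 pc.
μ = 33.86 mas/yr = 0.03386 ″/yr.
v_t = 4.740 μ d = 4.740 × 0.03386 × 233.64 = 37.498 km/s.
v = √(v_r² + v_t²) = √(52.66² + 37.498²) = √4179.18 = 64.647 km/s.

64.6 km/s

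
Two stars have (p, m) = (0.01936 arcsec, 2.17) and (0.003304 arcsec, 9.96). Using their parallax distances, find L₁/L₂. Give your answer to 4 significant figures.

L₁/L₂ = 38.04

d₁ = 1/p₁ = 1/0.01936″ = 51.653 pc; d₂ = 1/p₂ = 1/0.003304″ = 302.66 pc.
M₁ = m₁ − 5 log₁₀ d₁ + 5 = 2.17 − 8.5655 + 5 = -1.3955.
M₂ = 9.96 − 12.4048 + 5 = 2.5552.
L₁/L₂ = 10^(0.4(M₂ − M₁)) = 10^(0.4 × 3.9507) = 10^1.58028 = 38.043.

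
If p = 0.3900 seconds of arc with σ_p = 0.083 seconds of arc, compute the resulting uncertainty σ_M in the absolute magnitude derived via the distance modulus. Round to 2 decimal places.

M = m − 5 log₁₀ d + 5 = m + 5 log₁₀ p + 5, so ∂M/∂p = 5/(p ln 10).
σ_M = (5/ln 10) · (σ_p/p) = 2.1715 × 0.083/0.3900 = 2.1715 × 0.21282 = 0.46214.

σ_M = 0.46 mag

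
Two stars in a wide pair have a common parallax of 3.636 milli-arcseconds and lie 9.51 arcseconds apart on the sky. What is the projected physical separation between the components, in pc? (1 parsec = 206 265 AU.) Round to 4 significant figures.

d = 1/p = 1/0.003636″ = 275.03 pc.
At distance d (pc), an angle of θ arcsec spans θ·d AU: s = 9.51 × 275.03 = 2615.5 AU.
= 2615.5 / 206265 = 0.012680 pc.

0.01268 pc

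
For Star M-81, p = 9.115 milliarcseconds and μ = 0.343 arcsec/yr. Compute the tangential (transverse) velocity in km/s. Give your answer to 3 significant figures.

d = 1/p = 1/0.009115″ = 109.71 pc.
v_t = 4.74 × μ × d = 4.74 × 0.343 × 109.71 = 178.37 km/s.

178 km/s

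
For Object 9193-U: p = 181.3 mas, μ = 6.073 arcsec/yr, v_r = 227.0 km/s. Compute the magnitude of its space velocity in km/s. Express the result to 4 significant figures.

277.0 km/s

d = 1/p = 1/0.1813″ = 5.5157 pc.
v_t = 4.740 μ d = 4.740 × 6.073 × 5.5157 = 158.78 km/s.
v = √(v_r² + v_t²) = √(227.0² + 158.78²) = √76740.1 = 277.02 km/s.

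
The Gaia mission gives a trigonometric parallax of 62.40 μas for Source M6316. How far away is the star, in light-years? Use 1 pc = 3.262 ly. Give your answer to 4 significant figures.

p = 62.40 μas = 0.00006240 arcsec.
d = 1/p = 1/0.00006240 = 16026 pc.
In light-years: 16026 × 3.262 = 52277 ly.

52280 light years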